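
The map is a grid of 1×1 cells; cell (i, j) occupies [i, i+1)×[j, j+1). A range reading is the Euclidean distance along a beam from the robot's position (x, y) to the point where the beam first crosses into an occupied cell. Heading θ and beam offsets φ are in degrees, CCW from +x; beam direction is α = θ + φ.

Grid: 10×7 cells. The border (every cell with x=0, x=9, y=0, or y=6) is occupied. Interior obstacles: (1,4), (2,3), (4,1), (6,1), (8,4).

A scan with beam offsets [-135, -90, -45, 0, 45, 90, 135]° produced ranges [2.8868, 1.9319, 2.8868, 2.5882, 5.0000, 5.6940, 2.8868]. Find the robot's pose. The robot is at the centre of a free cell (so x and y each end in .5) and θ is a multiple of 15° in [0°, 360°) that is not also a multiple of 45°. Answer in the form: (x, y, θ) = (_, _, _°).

(x, y, θ) = (6.5, 3.5, 105°)

The pose lattice has 35·16 = 560 candidates. Test each by forward raycasting.
  (7.5, 1.5, 30°): beam 1 = 0.5176 ≠ 2.8868 ✗
  (2.5, 5.5, 105°): beam 1 = 7.5056 ≠ 2.8868 ✗
  (7.5, 2.5, 60°): beam 1 = 1.5529 ≠ 2.8868 ✗
  …
  (6.5, 3.5, 105°): r_1=2.8868, r_2=1.9319, r_3=2.8868, r_4=2.5882, r_5=5.0000, r_6=5.6940, r_7=2.8868 — all match ✓
Unique over the lattice → pose = (6.5, 3.5, 105°).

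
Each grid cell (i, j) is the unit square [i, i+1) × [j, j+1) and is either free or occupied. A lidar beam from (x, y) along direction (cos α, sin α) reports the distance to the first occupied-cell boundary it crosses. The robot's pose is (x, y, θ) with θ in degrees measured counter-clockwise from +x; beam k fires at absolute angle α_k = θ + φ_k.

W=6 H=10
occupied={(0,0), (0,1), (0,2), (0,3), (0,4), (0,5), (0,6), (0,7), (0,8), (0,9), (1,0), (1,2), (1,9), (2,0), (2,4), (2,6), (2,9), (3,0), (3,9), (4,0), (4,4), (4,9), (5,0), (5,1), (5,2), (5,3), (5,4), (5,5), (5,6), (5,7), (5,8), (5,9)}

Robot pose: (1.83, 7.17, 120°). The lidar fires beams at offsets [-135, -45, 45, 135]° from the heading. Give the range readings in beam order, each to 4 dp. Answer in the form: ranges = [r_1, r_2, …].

ranges = [0.6568, 1.8946, 0.8593, 3.2069]

beam 1: φ=-135°, α=345°
  d=(0.9659,-0.2588)  start (1,7)  tX=0.1760 tY=0.6568  stride 1/|dx|=1.0353 1/|dy|=3.8637
    cross x-line → (2,7), t=0.1760
    cross y-line → (2,6), t=0.6568 (wall)
  → r_1 = 0.6568
beam 2: φ=-45°, α=75°
  d=(0.2588,0.9659)  start (1,7)  tX=0.6568 tY=0.8593  stride 1/|dx|=3.8637 1/|dy|=1.0353
    cross x-line → (2,7), t=0.6568
    cross y-line → (2,8), t=0.8593
    cross y-line → (2,9), t=1.8946 (wall)
  → r_2 = 1.8946
beam 3: φ=45°, α=165°
  d=(-0.9659,0.2588)  start (1,7)  tX=0.8593 tY=3.2069  stride 1/|dx|=1.0353 1/|dy|=3.8637
    cross x-line → (0,7), t=0.8593 (wall)
  → r_3 = 0.8593
beam 4: φ=135°, α=255°
  d=(-0.2588,-0.9659)  start (1,7)  tX=3.2069 tY=0.1760  stride 1/|dx|=3.8637 1/|dy|=1.0353
    cross y-line → (1,6), t=0.1760
    cross y-line → (1,5), t=1.2113
    cross y-line → (1,4), t=2.2465
    cross x-line → (0,4), t=3.2069 (wall)
  → r_4 = 3.2069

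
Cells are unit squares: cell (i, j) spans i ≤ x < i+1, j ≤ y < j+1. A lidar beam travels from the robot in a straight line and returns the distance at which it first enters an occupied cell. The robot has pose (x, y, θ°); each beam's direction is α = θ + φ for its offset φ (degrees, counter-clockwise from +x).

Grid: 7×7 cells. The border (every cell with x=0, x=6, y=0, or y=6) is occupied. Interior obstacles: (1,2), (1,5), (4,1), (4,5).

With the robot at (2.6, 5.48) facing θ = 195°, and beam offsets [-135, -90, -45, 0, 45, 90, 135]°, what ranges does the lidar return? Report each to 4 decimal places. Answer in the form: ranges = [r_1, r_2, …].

beam 1: φ=-135°, α=60°
  d=(0.5000,0.8660)  start (2,5)  tX=0.8000 tY=0.6004  stride 1/|dx|=2.0000 1/|dy|=1.1547
    cross y-line → (2,6), t=0.6004 (wall)
  → r_1 = 0.6004
beam 2: φ=-90°, α=105°
  d=(-0.2588,0.9659)  start (2,5)  tX=2.3182 tY=0.5383  stride 1/|dx|=3.8637 1/|dy|=1.0353
    cross y-line → (2,6), t=0.5383 (wall)
  → r_2 = 0.5383
beam 3: φ=-45°, α=150°
  d=(-0.8660,0.5000)  start (2,5)  tX=0.6928 tY=1.0400  stride 1/|dx|=1.1547 1/|dy|=2.0000
    cross x-line → (1,5), t=0.6928 (wall)
  → r_3 = 0.6928
beam 4: φ=0°, α=195°
  d=(-0.9659,-0.2588)  start (2,5)  tX=0.6212 tY=1.8546  stride 1/|dx|=1.0353 1/|dy|=3.8637
    cross x-line → (1,5), t=0.6212 (wall)
  → r_4 = 0.6212
beam 5: φ=45°, α=240°
  d=(-0.5000,-0.8660)  start (2,5)  tX=1.2000 tY=0.5543  stride 1/|dx|=2.0000 1/|dy|=1.1547
    cross y-line → (2,4), t=0.5543
    cross x-line → (1,4), t=1.2000
    cross y-line → (1,3), t=1.7090
    cross y-line → (1,2), t=2.8637 (wall)
  → r_5 = 2.8637
beam 6: φ=90°, α=285°
  d=(0.2588,-0.9659)  start (2,5)  tX=1.5455 tY=0.4969  stride 1/|dx|=3.8637 1/|dy|=1.0353
    cross y-line → (2,4), t=0.4969
    cross y-line → (2,3), t=1.5322
    cross x-line → (3,3), t=1.5455
    cross y-line → (3,2), t=2.5675
    cross y-line → (3,1), t=3.6028
    cross y-line → (3,0), t=4.6380 (wall)
  → r_6 = 4.6380
beam 7: φ=135°, α=330°
  d=(0.8660,-0.5000)  start (2,5)  tX=0.4619 tY=0.9600  stride 1/|dx|=1.1547 1/|dy|=2.0000
    cross x-line → (3,5), t=0.4619
    cross y-line → (3,4), t=0.9600
    cross x-line → (4,4), t=1.6166
    cross x-line → (5,4), t=2.7713
    cross y-line → (5,3), t=2.9600
    cross x-line → (6,3), t=3.9260 (wall)
  → r_7 = 3.9260

ranges = [0.6004, 0.5383, 0.6928, 0.6212, 2.8637, 4.6380, 3.9260]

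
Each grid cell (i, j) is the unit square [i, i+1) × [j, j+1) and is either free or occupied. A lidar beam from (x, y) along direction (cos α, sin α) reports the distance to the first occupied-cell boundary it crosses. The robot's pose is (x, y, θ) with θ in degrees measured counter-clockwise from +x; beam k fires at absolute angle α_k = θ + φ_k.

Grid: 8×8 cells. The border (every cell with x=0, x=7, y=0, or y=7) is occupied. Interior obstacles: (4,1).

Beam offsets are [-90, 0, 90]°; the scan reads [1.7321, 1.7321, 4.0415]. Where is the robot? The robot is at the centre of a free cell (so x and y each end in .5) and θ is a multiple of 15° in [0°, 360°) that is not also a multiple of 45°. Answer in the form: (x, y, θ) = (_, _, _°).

The pose lattice has 35·16 = 560 candidates. Test each by forward raycasting.
  (5.5, 2.5, 120°): beam 2 = 5.1962 ≠ 1.7321 ✗
  (6.5, 2.5, 105°): beam 1 = 0.5176 ≠ 1.7321 ✗
  (6.5, 4.5, 120°): beam 1 = 0.5774 ≠ 1.7321 ✗
  …
  (2.5, 5.5, 210°): r_1=1.7321, r_2=1.7321, r_3=4.0415 — all match ✓
No second candidate reproduces the full scan.

(x, y, θ) = (2.5, 5.5, 210°)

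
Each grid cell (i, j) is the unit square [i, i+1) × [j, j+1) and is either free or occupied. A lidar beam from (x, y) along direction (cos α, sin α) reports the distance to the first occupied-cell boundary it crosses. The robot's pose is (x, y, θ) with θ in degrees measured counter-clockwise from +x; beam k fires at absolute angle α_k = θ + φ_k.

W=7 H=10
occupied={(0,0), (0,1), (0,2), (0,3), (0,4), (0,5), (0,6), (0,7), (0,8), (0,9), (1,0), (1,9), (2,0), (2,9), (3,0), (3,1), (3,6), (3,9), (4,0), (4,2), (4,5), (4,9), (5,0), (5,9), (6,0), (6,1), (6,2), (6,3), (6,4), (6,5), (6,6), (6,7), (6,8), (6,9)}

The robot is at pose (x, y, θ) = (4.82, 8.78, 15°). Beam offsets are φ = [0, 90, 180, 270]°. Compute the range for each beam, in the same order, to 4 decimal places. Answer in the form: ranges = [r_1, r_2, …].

beam 1: φ=0°, α=15°
  dir = (cos 15°, sin 15°) = (0.9659, 0.2588); from cell (4,8)
  next x-line at t=0.1863, next y-line at t=0.8500; Δt_x=1.0353, Δt_y=3.8637
    x: enter (5,8) at t=0.1863
    y: enter (5,9) at t=0.8500 ← occupied
  → r_1 = 0.8500
beam 2: φ=90°, α=105°
  dir = (cos 105°, sin 105°) = (-0.2588, 0.9659); from cell (4,8)
  next x-line at t=3.1682, next y-line at t=0.2278; Δt_x=3.8637, Δt_y=1.0353
    y: enter (4,9) at t=0.2278 ← occupied
  → r_2 = 0.2278
beam 3: φ=180°, α=195°
  dir = (cos 195°, sin 195°) = (-0.9659, -0.2588); from cell (4,8)
  next x-line at t=0.8489, next y-line at t=3.0137; Δt_x=1.0353, Δt_y=3.8637
    x: enter (3,8) at t=0.8489
    x: enter (2,8) at t=1.8842
    x: enter (1,8) at t=2.9195
    y: enter (1,7) at t=3.0137
    x: enter (0,7) at t=3.9548 ← occupied
  → r_3 = 3.9548
beam 4: φ=270°, α=285°
  dir = (cos 285°, sin 285°) = (0.2588, -0.9659); from cell (4,8)
  next x-line at t=0.6955, next y-line at t=0.8075; Δt_x=3.8637, Δt_y=1.0353
    x: enter (5,8) at t=0.6955
    y: enter (5,7) at t=0.8075
    y: enter (5,6) at t=1.8428
    y: enter (5,5) at t=2.8781
    y: enter (5,4) at t=3.9133
    x: enter (6,4) at t=4.5592 ← occupied
  → r_4 = 4.5592

ranges = [0.8500, 0.2278, 3.9548, 4.5592]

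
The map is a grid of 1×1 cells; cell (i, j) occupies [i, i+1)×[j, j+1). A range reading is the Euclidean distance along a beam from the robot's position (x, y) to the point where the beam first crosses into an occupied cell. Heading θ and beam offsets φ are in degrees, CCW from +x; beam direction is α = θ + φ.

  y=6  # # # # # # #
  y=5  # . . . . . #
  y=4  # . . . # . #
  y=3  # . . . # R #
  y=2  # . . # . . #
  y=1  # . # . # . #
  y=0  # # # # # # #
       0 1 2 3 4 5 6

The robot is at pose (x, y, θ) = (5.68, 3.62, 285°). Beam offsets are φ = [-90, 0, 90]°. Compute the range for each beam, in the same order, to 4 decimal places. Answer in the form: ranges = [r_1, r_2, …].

beam 1: φ=-90°, α=195°
  cosα=-0.9659 sinα=-0.2588 | (5,3) | tMaxX 0.7040 tMaxY 2.3955 | tΔX 1.0353 tΔY 3.8637
    t=0.7040 [x] (4,3) — stop
  → r_1 = 0.7040
beam 2: φ=0°, α=285°
  cosα=0.2588 sinα=-0.9659 | (5,3) | tMaxX 1.2364 tMaxY 0.6419 | tΔX 3.8637 tΔY 1.0353
    t=0.6419 [y] (5,2)
    t=1.2364 [x] (6,2) — stop
  → r_2 = 1.2364
beam 3: φ=90°, α=15°
  cosα=0.9659 sinα=0.2588 | (5,3) | tMaxX 0.3313 tMaxY 1.4682 | tΔX 1.0353 tΔY 3.8637
    t=0.3313 [x] (6,3) — stop
  → r_3 = 0.3313

ranges = [0.7040, 1.2364, 0.3313]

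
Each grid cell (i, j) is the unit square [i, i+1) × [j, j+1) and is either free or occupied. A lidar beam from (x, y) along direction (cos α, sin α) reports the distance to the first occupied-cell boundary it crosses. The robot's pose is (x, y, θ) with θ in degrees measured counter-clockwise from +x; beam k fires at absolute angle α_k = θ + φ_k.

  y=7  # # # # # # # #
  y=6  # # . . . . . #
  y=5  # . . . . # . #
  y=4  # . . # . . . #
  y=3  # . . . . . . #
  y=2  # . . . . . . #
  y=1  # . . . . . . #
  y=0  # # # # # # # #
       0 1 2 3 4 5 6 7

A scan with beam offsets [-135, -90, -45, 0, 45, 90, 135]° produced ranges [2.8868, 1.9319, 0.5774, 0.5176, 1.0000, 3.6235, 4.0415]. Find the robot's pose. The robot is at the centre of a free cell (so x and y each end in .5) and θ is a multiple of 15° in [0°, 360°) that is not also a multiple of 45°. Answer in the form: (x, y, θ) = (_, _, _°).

(x, y, θ) = (3.5, 1.5, 285°)

The pose lattice has 33·16 = 528 candidates. Test each by forward raycasting.
  (4.5, 5.5, 285°): beam 2 = 3.6235 ≠ 1.9319 ✗
  (2.5, 3.5, 15°): beam 2 = 2.5882 ≠ 1.9319 ✗
  (1.5, 3.5, 120°): beam 1 = 5.6940 ≠ 2.8868 ✗
  (1.5, 4.5, 255°): beam 1 = 1.0000 ≠ 2.8868 ✗
  …
  (3.5, 1.5, 285°): r_1=2.8868, r_2=1.9319, r_3=0.5774, r_4=0.5176, r_5=1.0000, r_6=3.6235, r_7=4.0415 — all match ✓
Only this pose fits every beam.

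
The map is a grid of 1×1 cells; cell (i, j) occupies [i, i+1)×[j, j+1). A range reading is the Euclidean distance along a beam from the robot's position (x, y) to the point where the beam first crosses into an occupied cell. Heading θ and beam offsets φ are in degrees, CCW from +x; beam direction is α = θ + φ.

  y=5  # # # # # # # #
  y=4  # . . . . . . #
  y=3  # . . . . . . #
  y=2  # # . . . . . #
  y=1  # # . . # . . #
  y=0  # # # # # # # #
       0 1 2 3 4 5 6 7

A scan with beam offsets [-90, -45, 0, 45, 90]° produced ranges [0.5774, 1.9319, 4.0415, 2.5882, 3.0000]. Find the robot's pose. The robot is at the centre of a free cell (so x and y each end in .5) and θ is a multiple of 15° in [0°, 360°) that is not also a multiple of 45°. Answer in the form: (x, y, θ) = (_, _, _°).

(x, y, θ) = (5.5, 4.5, 210°)

The pose lattice has 21·16 = 336 candidates. Test each by forward raycasting.
  (3.5, 2.5, 195°): beam 1 = 2.5882 ≠ 0.5774 ✗
  (3.5, 4.5, 210°): beam 3 = 2.8868 ≠ 4.0415 ✗
  (6.5, 2.5, 210°): beam 1 = 2.8868 ≠ 0.5774 ✗
  (6.5, 2.5, 150°): beam 1 = 1.0000 ≠ 0.5774 ✗
  …
  (5.5, 4.5, 210°): r_1=0.5774, r_2=1.9319, r_3=4.0415, r_4=2.5882, r_5=3.0000 — all match ✓
Only this pose fits every beam.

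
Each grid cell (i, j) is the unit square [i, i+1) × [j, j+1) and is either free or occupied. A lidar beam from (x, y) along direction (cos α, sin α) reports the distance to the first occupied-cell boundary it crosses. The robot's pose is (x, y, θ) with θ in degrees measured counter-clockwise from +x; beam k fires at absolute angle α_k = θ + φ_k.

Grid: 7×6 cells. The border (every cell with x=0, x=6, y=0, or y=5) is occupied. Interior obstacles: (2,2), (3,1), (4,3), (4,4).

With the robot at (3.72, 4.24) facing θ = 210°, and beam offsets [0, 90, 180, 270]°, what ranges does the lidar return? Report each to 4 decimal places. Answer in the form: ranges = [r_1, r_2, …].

ranges = [3.1408, 0.5600, 0.3233, 0.8776]

beam 1: φ=0°, α=210°
  direction (-0.8660, -0.5000); cell (3,4); t to first gridline: x 0.8314, y 0.4800 (then +1.1547 / +2.0000)
    (3,3) via y @ 0.4800
    (2,3) via x @ 0.8314
    (1,3) via x @ 1.9861
    (1,2) via y @ 2.4800
    (0,2) via x @ 3.1408  # hit
  → r_1 = 3.1408
beam 2: φ=90°, α=300°
  direction (0.5000, -0.8660); cell (3,4); t to first gridline: x 0.5600, y 0.2771 (then +2.0000 / +1.1547)
    (3,3) via y @ 0.2771
    (4,3) via x @ 0.5600  # hit
  → r_2 = 0.5600
beam 3: φ=180°, α=30°
  direction (0.8660, 0.5000); cell (3,4); t to first gridline: x 0.3233, y 1.5200 (then +1.1547 / +2.0000)
    (4,4) via x @ 0.3233  # hit
  → r_3 = 0.3233
beam 4: φ=270°, α=120°
  direction (-0.5000, 0.8660); cell (3,4); t to first gridline: x 1.4400, y 0.8776 (then +2.0000 / +1.1547)
    (3,5) via y @ 0.8776  # hit
  → r_4 = 0.8776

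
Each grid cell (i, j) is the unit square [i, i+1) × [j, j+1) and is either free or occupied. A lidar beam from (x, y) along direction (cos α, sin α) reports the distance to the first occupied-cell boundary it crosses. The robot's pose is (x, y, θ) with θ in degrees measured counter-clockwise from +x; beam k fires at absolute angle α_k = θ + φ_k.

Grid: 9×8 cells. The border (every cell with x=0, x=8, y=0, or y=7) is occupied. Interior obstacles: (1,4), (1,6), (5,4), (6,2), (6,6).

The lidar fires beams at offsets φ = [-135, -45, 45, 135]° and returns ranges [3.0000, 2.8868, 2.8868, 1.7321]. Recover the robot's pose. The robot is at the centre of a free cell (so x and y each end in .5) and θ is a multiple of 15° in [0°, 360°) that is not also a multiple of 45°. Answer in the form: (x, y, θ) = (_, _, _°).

(x, y, θ) = (3.5, 3.5, 255°)

Enumerate (i+0.5, j+0.5, θ) over the 37 free cells and 16 admissible headings. For each, cast all 4 beams and compare to the given ranges.
  (4.5, 4.5, 120°): beam 1 = 0.5176 ≠ 3.0000 ✗
  (2.5, 6.5, 105°): beam 2 = 0.5774 ≠ 2.8868 ✗
  (7.5, 6.5, 300°): beam 1 = 0.5176 ≠ 3.0000 ✗
  …
  (3.5, 3.5, 255°): r_1=3.0000, r_2=2.8868, r_3=2.8868, r_4=1.7321 — all match ✓
Unique over the lattice → pose = (3.5, 3.5, 255°).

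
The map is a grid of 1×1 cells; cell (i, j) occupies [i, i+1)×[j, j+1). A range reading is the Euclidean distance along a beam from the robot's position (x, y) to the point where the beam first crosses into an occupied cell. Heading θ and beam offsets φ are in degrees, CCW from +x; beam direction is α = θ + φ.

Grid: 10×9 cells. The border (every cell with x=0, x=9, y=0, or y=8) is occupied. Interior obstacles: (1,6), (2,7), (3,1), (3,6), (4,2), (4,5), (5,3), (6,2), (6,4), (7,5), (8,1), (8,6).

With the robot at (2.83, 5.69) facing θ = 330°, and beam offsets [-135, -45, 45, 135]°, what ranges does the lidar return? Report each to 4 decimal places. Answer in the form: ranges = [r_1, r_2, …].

beam 1: φ=-135°, α=195°
  cosα=-0.9659 sinα=-0.2588 | (2,5) | tMaxX 0.8593 tMaxY 2.6660 | tΔX 1.0353 tΔY 3.8637
    t=0.8593 [x] (1,5)
    t=1.8946 [x] (0,5) — stop
  → r_1 = 1.8946
beam 2: φ=-45°, α=285°
  cosα=0.2588 sinα=-0.9659 | (2,5) | tMaxX 0.6568 tMaxY 0.7143 | tΔX 3.8637 tΔY 1.0353
    t=0.6568 [x] (3,5)
    t=0.7143 [y] (3,4)
    t=1.7496 [y] (3,3)
    t=2.7849 [y] (3,2)
    t=3.8202 [y] (3,1) — stop
  → r_2 = 3.8202
beam 3: φ=45°, α=15°
  cosα=0.9659 sinα=0.2588 | (2,5) | tMaxX 0.1760 tMaxY 1.1977 | tΔX 1.0353 tΔY 3.8637
    t=0.1760 [x] (3,5)
    t=1.1977 [y] (3,6) — stop
  → r_3 = 1.1977
beam 4: φ=135°, α=105°
  cosα=-0.2588 sinα=0.9659 | (2,5) | tMaxX 3.2069 tMaxY 0.3209 | tΔX 3.8637 tΔY 1.0353
    t=0.3209 [y] (2,6)
    t=1.3562 [y] (2,7) — stop
  → r_4 = 1.3562

ranges = [1.8946, 3.8202, 1.1977, 1.3562]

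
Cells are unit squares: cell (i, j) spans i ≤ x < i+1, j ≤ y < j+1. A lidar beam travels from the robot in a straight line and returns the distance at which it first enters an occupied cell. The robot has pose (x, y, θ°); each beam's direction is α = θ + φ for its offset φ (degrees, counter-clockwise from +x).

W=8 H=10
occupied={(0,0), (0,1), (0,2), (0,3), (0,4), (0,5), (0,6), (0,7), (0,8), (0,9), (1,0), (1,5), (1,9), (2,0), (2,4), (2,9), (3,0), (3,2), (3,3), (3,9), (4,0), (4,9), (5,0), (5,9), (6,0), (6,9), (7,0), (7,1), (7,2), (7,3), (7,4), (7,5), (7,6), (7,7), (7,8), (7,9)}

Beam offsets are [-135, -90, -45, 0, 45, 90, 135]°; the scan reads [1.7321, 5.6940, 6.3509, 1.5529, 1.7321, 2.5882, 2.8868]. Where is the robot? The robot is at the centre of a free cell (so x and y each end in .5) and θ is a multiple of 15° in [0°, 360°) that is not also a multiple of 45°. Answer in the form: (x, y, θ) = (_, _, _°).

The pose lattice has 44·16 = 704 candidates. Test each by forward raycasting.
  (1.5, 7.5, 105°): beam 1 = 6.3509 ≠ 1.7321 ✗
  (4.5, 2.5, 150°): beam 1 = 2.5882 ≠ 1.7321 ✗
  (2.5, 7.5, 300°): beam 1 = 1.5529 ≠ 1.7321 ✗
  (2.5, 7.5, 60°): beam 1 = 3.6235 ≠ 1.7321 ✗
  …
  (5.5, 3.5, 165°): r_1=1.7321, r_2=5.6940, r_3=6.3509, r_4=1.5529, r_5=1.7321, r_6=2.5882, r_7=2.8868 — all match ✓
Unique over the lattice → pose = (5.5, 3.5, 165°).

(x, y, θ) = (5.5, 3.5, 165°)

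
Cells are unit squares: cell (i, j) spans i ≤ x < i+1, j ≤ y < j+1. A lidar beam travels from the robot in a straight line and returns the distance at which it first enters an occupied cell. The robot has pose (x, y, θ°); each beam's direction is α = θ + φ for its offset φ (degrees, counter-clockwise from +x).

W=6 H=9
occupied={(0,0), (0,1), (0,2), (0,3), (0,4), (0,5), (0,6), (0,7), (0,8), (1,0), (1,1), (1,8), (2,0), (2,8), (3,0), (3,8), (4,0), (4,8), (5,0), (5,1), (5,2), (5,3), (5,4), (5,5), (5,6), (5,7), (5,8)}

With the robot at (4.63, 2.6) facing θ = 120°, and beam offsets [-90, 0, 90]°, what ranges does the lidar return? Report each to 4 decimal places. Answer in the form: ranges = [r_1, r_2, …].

ranges = [0.4272, 6.2354, 3.0369]

beam 1: φ=-90°, α=30°
  cosα=0.8660 sinα=0.5000 | (4,2) | tMaxX 0.4272 tMaxY 0.8000 | tΔX 1.1547 tΔY 2.0000
    t=0.4272 [x] (5,2) — stop
  → r_1 = 0.4272
beam 2: φ=0°, α=120°
  cosα=-0.5000 sinα=0.8660 | (4,2) | tMaxX 1.2600 tMaxY 0.4619 | tΔX 2.0000 tΔY 1.1547
    t=0.4619 [y] (4,3)
    t=1.2600 [x] (3,3)
    t=1.6166 [y] (3,4)
    t=2.7713 [y] (3,5)
    t=3.2600 [x] (2,5)
    t=3.9260 [y] (2,6)
    t=5.0807 [y] (2,7)
    t=5.2600 [x] (1,7)
    t=6.2354 [y] (1,8) — stop
  → r_2 = 6.2354
beam 3: φ=90°, α=210°
  cosα=-0.8660 sinα=-0.5000 | (4,2) | tMaxX 0.7275 tMaxY 1.2000 | tΔX 1.1547 tΔY 2.0000
    t=0.7275 [x] (3,2)
    t=1.2000 [y] (3,1)
    t=1.8822 [x] (2,1)
    t=3.0369 [x] (1,1) — stop
  → r_3 = 3.0369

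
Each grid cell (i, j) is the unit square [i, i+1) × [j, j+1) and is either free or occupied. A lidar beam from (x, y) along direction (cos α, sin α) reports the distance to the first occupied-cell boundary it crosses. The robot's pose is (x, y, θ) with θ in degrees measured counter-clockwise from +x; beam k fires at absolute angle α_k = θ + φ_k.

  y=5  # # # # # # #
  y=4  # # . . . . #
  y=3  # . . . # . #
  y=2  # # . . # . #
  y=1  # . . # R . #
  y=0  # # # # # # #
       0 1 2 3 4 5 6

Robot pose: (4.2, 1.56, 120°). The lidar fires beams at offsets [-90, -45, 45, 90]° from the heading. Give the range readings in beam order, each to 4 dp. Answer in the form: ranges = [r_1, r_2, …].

ranges = [0.8800, 0.4555, 0.2071, 0.2309]

beam 1: φ=-90°, α=30°
  d=(0.8660,0.5000)  start (4,1)  tX=0.9238 tY=0.8800  stride 1/|dx|=1.1547 1/|dy|=2.0000
    cross y-line → (4,2), t=0.8800 (wall)
  → r_1 = 0.8800
beam 2: φ=-45°, α=75°
  d=(0.2588,0.9659)  start (4,1)  tX=3.0910 tY=0.4555  stride 1/|dx|=3.8637 1/|dy|=1.0353
    cross y-line → (4,2), t=0.4555 (wall)
  → r_2 = 0.4555
beam 3: φ=45°, α=165°
  d=(-0.9659,0.2588)  start (4,1)  tX=0.2071 tY=1.7000  stride 1/|dx|=1.0353 1/|dy|=3.8637
    cross x-line → (3,1), t=0.2071 (wall)
  → r_3 = 0.2071
beam 4: φ=90°, α=210°
  d=(-0.8660,-0.5000)  start (4,1)  tX=0.2309 tY=1.1200  stride 1/|dx|=1.1547 1/|dy|=2.0000
    cross x-line → (3,1), t=0.2309 (wall)
  → r_4 = 0.2309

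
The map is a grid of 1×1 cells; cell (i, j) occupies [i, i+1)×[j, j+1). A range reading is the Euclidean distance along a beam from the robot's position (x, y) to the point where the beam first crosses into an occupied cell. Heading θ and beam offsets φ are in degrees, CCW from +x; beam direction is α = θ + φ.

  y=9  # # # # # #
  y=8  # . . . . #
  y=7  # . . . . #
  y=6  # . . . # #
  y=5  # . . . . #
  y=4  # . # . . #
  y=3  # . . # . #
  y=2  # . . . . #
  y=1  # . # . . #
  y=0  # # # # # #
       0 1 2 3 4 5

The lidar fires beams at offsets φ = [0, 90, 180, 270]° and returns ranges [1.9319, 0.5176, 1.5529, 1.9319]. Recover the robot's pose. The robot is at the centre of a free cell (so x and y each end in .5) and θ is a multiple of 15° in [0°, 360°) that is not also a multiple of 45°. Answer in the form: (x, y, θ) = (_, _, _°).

(x, y, θ) = (1.5, 2.5, 105°)

The pose lattice has 28·16 = 448 candidates. Test each by forward raycasting.
  (1.5, 8.5, 300°): beam 1 = 7.0000 ≠ 1.9319 ✗
  (4.5, 3.5, 300°): beam 1 = 1.0000 ≠ 1.9319 ✗
  (1.5, 5.5, 15°): beam 1 = 2.5882 ≠ 1.9319 ✗
  …
  (1.5, 2.5, 105°): r_1=1.9319, r_2=0.5176, r_3=1.5529, r_4=1.9319 — all match ✓
No second candidate reproduces the full scan.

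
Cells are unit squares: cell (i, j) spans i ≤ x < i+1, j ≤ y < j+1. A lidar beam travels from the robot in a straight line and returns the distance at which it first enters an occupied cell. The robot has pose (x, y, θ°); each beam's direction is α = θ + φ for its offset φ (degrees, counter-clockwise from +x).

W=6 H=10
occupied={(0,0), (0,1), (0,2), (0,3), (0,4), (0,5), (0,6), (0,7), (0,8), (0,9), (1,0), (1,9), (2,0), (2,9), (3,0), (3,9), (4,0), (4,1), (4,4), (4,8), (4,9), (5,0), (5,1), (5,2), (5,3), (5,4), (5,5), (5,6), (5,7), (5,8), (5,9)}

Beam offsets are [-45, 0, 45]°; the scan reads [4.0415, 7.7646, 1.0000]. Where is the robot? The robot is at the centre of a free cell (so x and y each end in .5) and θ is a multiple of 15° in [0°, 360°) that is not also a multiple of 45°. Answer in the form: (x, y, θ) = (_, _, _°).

(x, y, θ) = (1.5, 1.5, 75°)

The pose lattice has 29·16 = 464 candidates. Test each by forward raycasting.
  (1.5, 5.5, 345°): beam 1 = 5.0000 ≠ 4.0415 ✗
  (2.5, 2.5, 210°): beam 1 = 1.5529 ≠ 4.0415 ✗
  (4.5, 7.5, 330°): beam 1 = 1.9319 ≠ 4.0415 ✗
  …
  (1.5, 1.5, 75°): r_1=4.0415, r_2=7.7646, r_3=1.0000 — all match ✓
Only this pose fits every beam.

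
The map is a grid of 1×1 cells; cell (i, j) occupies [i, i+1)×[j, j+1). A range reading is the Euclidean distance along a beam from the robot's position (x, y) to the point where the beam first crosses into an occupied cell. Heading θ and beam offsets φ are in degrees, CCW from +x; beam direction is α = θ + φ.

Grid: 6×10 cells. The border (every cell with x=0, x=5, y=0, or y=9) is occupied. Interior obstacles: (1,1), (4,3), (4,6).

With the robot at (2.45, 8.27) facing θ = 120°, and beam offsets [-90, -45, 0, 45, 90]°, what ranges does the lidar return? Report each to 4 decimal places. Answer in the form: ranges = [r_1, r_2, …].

ranges = [1.4600, 0.7558, 0.8429, 1.5012, 1.6743]

beam 1: φ=-90°, α=30°
  direction (0.8660, 0.5000); cell (2,8); t to first gridline: x 0.6351, y 1.4600 (then +1.1547 / +2.0000)
    (3,8) via x @ 0.6351
    (3,9) via y @ 1.4600  # hit
  → r_1 = 1.4600
beam 2: φ=-45°, α=75°
  direction (0.2588, 0.9659); cell (2,8); t to first gridline: x 2.1250, y 0.7558 (then +3.8637 / +1.0353)
    (2,9) via y @ 0.7558  # hit
  → r_2 = 0.7558
beam 3: φ=0°, α=120°
  direction (-0.5000, 0.8660); cell (2,8); t to first gridline: x 0.9000, y 0.8429 (then +2.0000 / +1.1547)
    (2,9) via y @ 0.8429  # hit
  → r_3 = 0.8429
beam 4: φ=45°, α=165°
  direction (-0.9659, 0.2588); cell (2,8); t to first gridline: x 0.4659, y 2.8205 (then +1.0353 / +3.8637)
    (1,8) via x @ 0.4659
    (0,8) via x @ 1.5012  # hit
  → r_4 = 1.5012
beam 5: φ=90°, α=210°
  direction (-0.8660, -0.5000); cell (2,8); t to first gridline: x 0.5196, y 0.5400 (then +1.1547 / +2.0000)
    (1,8) via x @ 0.5196
    (1,7) via y @ 0.5400
    (0,7) via x @ 1.6743  # hit
  → r_5 = 1.6743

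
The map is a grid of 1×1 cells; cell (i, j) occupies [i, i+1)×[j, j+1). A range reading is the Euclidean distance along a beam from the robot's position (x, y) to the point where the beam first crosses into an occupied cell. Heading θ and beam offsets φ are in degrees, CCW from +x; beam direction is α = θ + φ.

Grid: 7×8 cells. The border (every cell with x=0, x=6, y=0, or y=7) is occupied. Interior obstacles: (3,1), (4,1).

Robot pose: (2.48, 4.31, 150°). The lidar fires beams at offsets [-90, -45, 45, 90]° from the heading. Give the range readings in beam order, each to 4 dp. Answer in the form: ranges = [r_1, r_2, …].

ranges = [3.1061, 2.7849, 1.5322, 2.9600]

beam 1: φ=-90°, α=60°
  d=(0.5000,0.8660)  start (2,4)  tX=1.0400 tY=0.7967  stride 1/|dx|=2.0000 1/|dy|=1.1547
    cross y-line → (2,5), t=0.7967
    cross x-line → (3,5), t=1.0400
    cross y-line → (3,6), t=1.9514
    cross x-line → (4,6), t=3.0400
    cross y-line → (4,7), t=3.1061 (wall)
  → r_1 = 3.1061
beam 2: φ=-45°, α=105°
  d=(-0.2588,0.9659)  start (2,4)  tX=1.8546 tY=0.7143  stride 1/|dx|=3.8637 1/|dy|=1.0353
    cross y-line → (2,5), t=0.7143
    cross y-line → (2,6), t=1.7496
    cross x-line → (1,6), t=1.8546
    cross y-line → (1,7), t=2.7849 (wall)
  → r_2 = 2.7849
beam 3: φ=45°, α=195°
  d=(-0.9659,-0.2588)  start (2,4)  tX=0.4969 tY=1.1977  stride 1/|dx|=1.0353 1/|dy|=3.8637
    cross x-line → (1,4), t=0.4969
    cross y-line → (1,3), t=1.1977
    cross x-line → (0,3), t=1.5322 (wall)
  → r_3 = 1.5322
beam 4: φ=90°, α=240°
  d=(-0.5000,-0.8660)  start (2,4)  tX=0.9600 tY=0.3580  stride 1/|dx|=2.0000 1/|dy|=1.1547
    cross y-line → (2,3), t=0.3580
    cross x-line → (1,3), t=0.9600
    cross y-line → (1,2), t=1.5127
    cross y-line → (1,1), t=2.6674
    cross x-line → (0,1), t=2.9600 (wall)
  → r_4 = 2.9600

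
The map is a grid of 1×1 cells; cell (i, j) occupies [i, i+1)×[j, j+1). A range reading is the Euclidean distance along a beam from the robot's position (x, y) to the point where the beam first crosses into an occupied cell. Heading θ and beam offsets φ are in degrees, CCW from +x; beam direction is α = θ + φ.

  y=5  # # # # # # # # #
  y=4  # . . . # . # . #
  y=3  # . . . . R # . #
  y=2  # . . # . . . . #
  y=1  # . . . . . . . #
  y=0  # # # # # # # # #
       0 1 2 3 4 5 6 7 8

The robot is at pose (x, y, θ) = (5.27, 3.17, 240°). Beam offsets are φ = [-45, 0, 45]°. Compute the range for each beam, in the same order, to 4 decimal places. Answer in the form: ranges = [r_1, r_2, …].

beam 1: φ=-45°, α=195°
  dir = (cos 195°, sin 195°) = (-0.9659, -0.2588); from cell (5,3)
  next x-line at t=0.2795, next y-line at t=0.6568; Δt_x=1.0353, Δt_y=3.8637
    x: enter (4,3) at t=0.2795
    y: enter (4,2) at t=0.6568
    x: enter (3,2) at t=1.3148 ← occupied
  → r_1 = 1.3148
beam 2: φ=0°, α=240°
  dir = (cos 240°, sin 240°) = (-0.5000, -0.8660); from cell (5,3)
  next x-line at t=0.5400, next y-line at t=0.1963; Δt_x=2.0000, Δt_y=1.1547
    y: enter (5,2) at t=0.1963
    x: enter (4,2) at t=0.5400
    y: enter (4,1) at t=1.3510
    y: enter (4,0) at t=2.5057 ← occupied
  → r_2 = 2.5057
beam 3: φ=45°, α=285°
  dir = (cos 285°, sin 285°) = (0.2588, -0.9659); from cell (5,3)
  next x-line at t=2.8205, next y-line at t=0.1760; Δt_x=3.8637, Δt_y=1.0353
    y: enter (5,2) at t=0.1760
    y: enter (5,1) at t=1.2113
    y: enter (5,0) at t=2.2465 ← occupied
  → r_3 = 2.2465

ranges = [1.3148, 2.5057, 2.2465]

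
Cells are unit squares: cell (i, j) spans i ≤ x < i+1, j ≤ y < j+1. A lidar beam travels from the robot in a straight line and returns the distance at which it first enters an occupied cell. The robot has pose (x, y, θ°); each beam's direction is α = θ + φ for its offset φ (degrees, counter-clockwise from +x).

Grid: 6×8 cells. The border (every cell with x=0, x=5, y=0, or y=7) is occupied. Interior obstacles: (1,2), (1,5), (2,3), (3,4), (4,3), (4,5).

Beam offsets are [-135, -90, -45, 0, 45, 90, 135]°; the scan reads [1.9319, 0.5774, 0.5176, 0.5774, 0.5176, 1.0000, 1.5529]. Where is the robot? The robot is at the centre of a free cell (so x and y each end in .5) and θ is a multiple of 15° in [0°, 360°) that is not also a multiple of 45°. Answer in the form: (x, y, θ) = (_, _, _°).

(x, y, θ) = (4.5, 1.5, 330°)

Enumerate (i+0.5, j+0.5, θ) over the 18 free cells and 16 admissible headings. For each, cast all 7 beams and compare to the given ranges.
  (4.5, 4.5, 30°): beam 1 = 0.5176 ≠ 1.9319 ✗
  (3.5, 3.5, 285°): beam 1 = 0.5774 ≠ 1.9319 ✗
  (1.5, 4.5, 105°): beam 1 = 1.0000 ≠ 1.9319 ✗
  (4.5, 1.5, 240°): beam 1 = 1.5529 ≠ 1.9319 ✗
  …
  (4.5, 1.5, 330°): r_1=1.9319, r_2=0.5774, r_3=0.5176, r_4=0.5774, r_5=0.5176, r_6=1.0000, r_7=1.5529 — all match ✓
Unique over the lattice → pose = (4.5, 1.5, 330°).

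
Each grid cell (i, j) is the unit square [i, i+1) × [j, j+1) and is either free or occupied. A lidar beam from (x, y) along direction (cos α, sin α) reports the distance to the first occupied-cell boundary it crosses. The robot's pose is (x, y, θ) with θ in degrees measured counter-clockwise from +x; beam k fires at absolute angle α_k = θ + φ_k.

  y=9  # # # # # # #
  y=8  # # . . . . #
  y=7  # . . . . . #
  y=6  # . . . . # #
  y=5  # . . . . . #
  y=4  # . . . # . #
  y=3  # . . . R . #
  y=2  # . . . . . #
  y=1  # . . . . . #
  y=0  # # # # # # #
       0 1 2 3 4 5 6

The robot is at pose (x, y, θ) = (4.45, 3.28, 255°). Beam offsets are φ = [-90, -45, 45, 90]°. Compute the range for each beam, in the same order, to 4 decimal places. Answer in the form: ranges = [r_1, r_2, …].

beam 1: φ=-90°, α=165°
  direction (-0.9659, 0.2588); cell (4,3); t to first gridline: x 0.4659, y 2.7819 (then +1.0353 / +3.8637)
    (3,3) via x @ 0.4659
    (2,3) via x @ 1.5012
    (1,3) via x @ 2.5364
    (1,4) via y @ 2.7819
    (0,4) via x @ 3.5717  # hit
  → r_1 = 3.5717
beam 2: φ=-45°, α=210°
  direction (-0.8660, -0.5000); cell (4,3); t to first gridline: x 0.5196, y 0.5600 (then +1.1547 / +2.0000)
    (3,3) via x @ 0.5196
    (3,2) via y @ 0.5600
    (2,2) via x @ 1.6743
    (2,1) via y @ 2.5600
    (1,1) via x @ 2.8290
    (0,1) via x @ 3.9837  # hit
  → r_2 = 3.9837
beam 3: φ=45°, α=300°
  direction (0.5000, -0.8660); cell (4,3); t to first gridline: x 1.1000, y 0.3233 (then +2.0000 / +1.1547)
    (4,2) via y @ 0.3233
    (5,2) via x @ 1.1000
    (5,1) via y @ 1.4780
    (5,0) via y @ 2.6327  # hit
  → r_3 = 2.6327
beam 4: φ=90°, α=345°
  direction (0.9659, -0.2588); cell (4,3); t to first gridline: x 0.5694, y 1.0818 (then +1.0353 / +3.8637)
    (5,3) via x @ 0.5694
    (5,2) via y @ 1.0818
    (6,2) via x @ 1.6047  # hit
  → r_4 = 1.6047

ranges = [3.5717, 3.9837, 2.6327, 1.6047]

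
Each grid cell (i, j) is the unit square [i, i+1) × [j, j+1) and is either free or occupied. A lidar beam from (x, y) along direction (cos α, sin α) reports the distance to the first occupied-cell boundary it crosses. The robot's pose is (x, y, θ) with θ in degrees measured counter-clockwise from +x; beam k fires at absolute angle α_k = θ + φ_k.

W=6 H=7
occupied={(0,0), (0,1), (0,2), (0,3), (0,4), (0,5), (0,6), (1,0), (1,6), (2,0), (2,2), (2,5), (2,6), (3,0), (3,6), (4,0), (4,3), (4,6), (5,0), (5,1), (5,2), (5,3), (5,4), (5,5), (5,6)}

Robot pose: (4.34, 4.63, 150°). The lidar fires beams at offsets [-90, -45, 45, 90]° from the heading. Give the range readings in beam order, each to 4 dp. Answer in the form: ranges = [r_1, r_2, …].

beam 1: φ=-90°, α=60°
  d=(0.5000,0.8660)  start (4,4)  tX=1.3200 tY=0.4272  stride 1/|dx|=2.0000 1/|dy|=1.1547
    cross y-line → (4,5), t=0.4272
    cross x-line → (5,5), t=1.3200 (wall)
  → r_1 = 1.3200
beam 2: φ=-45°, α=105°
  d=(-0.2588,0.9659)  start (4,4)  tX=1.3137 tY=0.3831  stride 1/|dx|=3.8637 1/|dy|=1.0353
    cross y-line → (4,5), t=0.3831
    cross x-line → (3,5), t=1.3137
    cross y-line → (3,6), t=1.4183 (wall)
  → r_2 = 1.4183
beam 3: φ=45°, α=195°
  d=(-0.9659,-0.2588)  start (4,4)  tX=0.3520 tY=2.4341  stride 1/|dx|=1.0353 1/|dy|=3.8637
    cross x-line → (3,4), t=0.3520
    cross x-line → (2,4), t=1.3873
    cross x-line → (1,4), t=2.4225
    cross y-line → (1,3), t=2.4341
    cross x-line → (0,3), t=3.4578 (wall)
  → r_3 = 3.4578
beam 4: φ=90°, α=240°
  d=(-0.5000,-0.8660)  start (4,4)  tX=0.6800 tY=0.7275  stride 1/|dx|=2.0000 1/|dy|=1.1547
    cross x-line → (3,4), t=0.6800
    cross y-line → (3,3), t=0.7275
    cross y-line → (3,2), t=1.8822
    cross x-line → (2,2), t=2.6800 (wall)
  → r_4 = 2.6800

ranges = [1.3200, 1.4183, 3.4578, 2.6800]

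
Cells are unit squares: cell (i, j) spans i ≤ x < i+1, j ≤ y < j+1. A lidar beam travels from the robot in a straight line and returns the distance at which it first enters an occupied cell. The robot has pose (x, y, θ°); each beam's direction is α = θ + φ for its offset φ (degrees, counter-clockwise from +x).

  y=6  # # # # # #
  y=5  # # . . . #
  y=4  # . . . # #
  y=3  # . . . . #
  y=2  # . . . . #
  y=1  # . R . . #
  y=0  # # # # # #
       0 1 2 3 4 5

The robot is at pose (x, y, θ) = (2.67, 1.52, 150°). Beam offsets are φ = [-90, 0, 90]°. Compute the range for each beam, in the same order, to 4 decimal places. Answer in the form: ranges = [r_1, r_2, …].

beam 1: φ=-90°, α=60°
  cosα=0.5000 sinα=0.8660 | (2,1) | tMaxX 0.6600 tMaxY 0.5543 | tΔX 2.0000 tΔY 1.1547
    t=0.5543 [y] (2,2)
    t=0.6600 [x] (3,2)
    t=1.7090 [y] (3,3)
    t=2.6600 [x] (4,3)
    t=2.8637 [y] (4,4) — stop
  → r_1 = 2.8637
beam 2: φ=0°, α=150°
  cosα=-0.8660 sinα=0.5000 | (2,1) | tMaxX 0.7736 tMaxY 0.9600 | tΔX 1.1547 tΔY 2.0000
    t=0.7736 [x] (1,1)
    t=0.9600 [y] (1,2)
    t=1.9283 [x] (0,2) — stop
  → r_2 = 1.9283
beam 3: φ=90°, α=240°
  cosα=-0.5000 sinα=-0.8660 | (2,1) | tMaxX 1.3400 tMaxY 0.6004 | tΔX 2.0000 tΔY 1.1547
    t=0.6004 [y] (2,0) — stop
  → r_3 = 0.6004

ranges = [2.8637, 1.9283, 0.6004]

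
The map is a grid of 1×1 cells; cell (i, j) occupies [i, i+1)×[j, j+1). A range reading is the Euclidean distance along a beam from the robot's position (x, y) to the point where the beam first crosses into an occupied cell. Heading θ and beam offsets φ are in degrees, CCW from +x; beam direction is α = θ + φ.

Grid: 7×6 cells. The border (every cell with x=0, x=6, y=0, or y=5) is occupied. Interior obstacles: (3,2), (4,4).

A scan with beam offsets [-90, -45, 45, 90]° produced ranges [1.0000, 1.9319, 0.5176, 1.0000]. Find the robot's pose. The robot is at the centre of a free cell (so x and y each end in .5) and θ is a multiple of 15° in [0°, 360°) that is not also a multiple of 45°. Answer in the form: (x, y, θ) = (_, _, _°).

(x, y, θ) = (4.5, 1.5, 240°)

The pose lattice has 18·16 = 288 candidates. Test each by forward raycasting.
  (4.5, 1.5, 210°): beam 2 = 3.6235 ≠ 1.9319 ✗
  (3.5, 1.5, 105°): beam 1 = 2.5882 ≠ 1.0000 ✗
  (1.5, 2.5, 210°): beam 2 = 0.5176 ≠ 1.9319 ✗
  (2.5, 4.5, 330°): beam 1 = 3.0000 ≠ 1.0000 ✗
  …
  (4.5, 1.5, 240°): r_1=1.0000, r_2=1.9319, r_3=0.5176, r_4=1.0000 — all match ✓
Unique over the lattice → pose = (4.5, 1.5, 240°).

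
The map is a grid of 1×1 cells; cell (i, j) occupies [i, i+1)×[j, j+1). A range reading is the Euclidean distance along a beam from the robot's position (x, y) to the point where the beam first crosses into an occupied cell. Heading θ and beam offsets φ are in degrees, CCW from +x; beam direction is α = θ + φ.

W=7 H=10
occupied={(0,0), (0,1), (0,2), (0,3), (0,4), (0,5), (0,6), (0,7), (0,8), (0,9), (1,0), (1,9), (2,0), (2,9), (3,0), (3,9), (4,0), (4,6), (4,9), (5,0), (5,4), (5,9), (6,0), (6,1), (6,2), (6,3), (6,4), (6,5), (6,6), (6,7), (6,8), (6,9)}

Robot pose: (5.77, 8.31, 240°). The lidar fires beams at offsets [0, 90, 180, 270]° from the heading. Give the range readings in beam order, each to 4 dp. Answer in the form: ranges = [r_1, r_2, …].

beam 1: φ=0°, α=240°
  cosα=-0.5000 sinα=-0.8660 | (5,8) | tMaxX 1.5400 tMaxY 0.3580 | tΔX 2.0000 tΔY 1.1547
    t=0.3580 [y] (5,7)
    t=1.5127 [y] (5,6)
    t=1.5400 [x] (4,6) — stop
  → r_1 = 1.5400
beam 2: φ=90°, α=330°
  cosα=0.8660 sinα=-0.5000 | (5,8) | tMaxX 0.2656 tMaxY 0.6200 | tΔX 1.1547 tΔY 2.0000
    t=0.2656 [x] (6,8) — stop
  → r_2 = 0.2656
beam 3: φ=180°, α=60°
  cosα=0.5000 sinα=0.8660 | (5,8) | tMaxX 0.4600 tMaxY 0.7967 | tΔX 2.0000 tΔY 1.1547
    t=0.4600 [x] (6,8) — stop
  → r_3 = 0.4600
beam 4: φ=270°, α=150°
  cosα=-0.8660 sinα=0.5000 | (5,8) | tMaxX 0.8891 tMaxY 1.3800 | tΔX 1.1547 tΔY 2.0000
    t=0.8891 [x] (4,8)
    t=1.3800 [y] (4,9) — stop
  → r_4 = 1.3800

ranges = [1.5400, 0.2656, 0.4600, 1.3800]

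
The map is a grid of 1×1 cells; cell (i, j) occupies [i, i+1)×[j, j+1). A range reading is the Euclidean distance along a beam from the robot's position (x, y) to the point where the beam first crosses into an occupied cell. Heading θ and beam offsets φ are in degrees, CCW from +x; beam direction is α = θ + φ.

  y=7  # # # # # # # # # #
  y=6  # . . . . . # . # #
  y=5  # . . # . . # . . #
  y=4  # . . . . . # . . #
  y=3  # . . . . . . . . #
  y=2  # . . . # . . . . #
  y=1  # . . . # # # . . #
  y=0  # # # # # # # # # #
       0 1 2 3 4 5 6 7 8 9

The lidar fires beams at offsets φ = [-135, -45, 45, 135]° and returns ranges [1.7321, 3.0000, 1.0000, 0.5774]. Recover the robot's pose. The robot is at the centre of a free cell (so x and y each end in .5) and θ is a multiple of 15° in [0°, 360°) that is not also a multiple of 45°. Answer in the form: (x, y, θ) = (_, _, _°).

(x, y, θ) = (2.5, 1.5, 165°)

Candidates: 39 free-cell centres × 16 headings = 624 poses. Raycast each; keep the one whose scan matches to 4 dp.
  (1.5, 2.5, 345°): beam 1 = 0.5774 ≠ 1.7321 ✗
  (6.5, 3.5, 105°): beam 1 = 2.8868 ≠ 1.7321 ✗
  (7.5, 2.5, 240°): beam 1 = 1.9319 ≠ 1.7321 ✗
  …
  (2.5, 1.5, 165°): r_1=1.7321, r_2=3.0000, r_3=1.0000, r_4=0.5774 — all match ✓
Only this pose fits every beam.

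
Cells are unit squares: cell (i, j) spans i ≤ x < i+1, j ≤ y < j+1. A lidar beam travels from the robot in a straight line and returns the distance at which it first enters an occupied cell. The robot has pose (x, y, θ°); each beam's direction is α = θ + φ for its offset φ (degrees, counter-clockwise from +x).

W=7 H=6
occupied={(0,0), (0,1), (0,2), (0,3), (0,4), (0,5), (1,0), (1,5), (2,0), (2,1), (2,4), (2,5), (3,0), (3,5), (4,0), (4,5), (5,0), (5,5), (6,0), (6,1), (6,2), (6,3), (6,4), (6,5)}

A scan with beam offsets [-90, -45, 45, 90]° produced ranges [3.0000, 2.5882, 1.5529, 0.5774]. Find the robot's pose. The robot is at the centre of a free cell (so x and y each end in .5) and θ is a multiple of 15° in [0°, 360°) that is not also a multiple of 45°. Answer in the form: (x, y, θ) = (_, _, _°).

(x, y, θ) = (5.5, 2.5, 240°)

Candidates: 18 free-cell centres × 16 headings = 288 poses. Raycast each; keep the one whose scan matches to 4 dp.
  (4.5, 2.5, 75°): beam 1 = 1.5529 ≠ 3.0000 ✗
  (5.5, 4.5, 210°): beam 1 = 0.5774 ≠ 3.0000 ✗
  (5.5, 1.5, 75°): beam 1 = 0.5176 ≠ 3.0000 ✗
  …
  (5.5, 2.5, 240°): r_1=3.0000, r_2=2.5882, r_3=1.5529, r_4=0.5774 — all match ✓
Only this pose fits every beam.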